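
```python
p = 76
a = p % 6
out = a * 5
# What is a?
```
Trace:
  p=76
  p=76, a=4
  p=76, a=4, out=20

Final answer: 4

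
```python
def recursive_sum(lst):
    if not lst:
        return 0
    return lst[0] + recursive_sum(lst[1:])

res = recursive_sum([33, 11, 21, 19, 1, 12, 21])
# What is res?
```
Call trace:
recursive_sum(lst=[33, 11, 21, 19, 1, 12, 21])
  recursive_sum(lst=[11, 21, 19, 1, 12, 21])
    recursive_sum(lst=[21, 19, 1, 12, 21])
      recursive_sum(lst=[19, 1, 12, 21])
        recursive_sum(lst=[1, 12, 21])
          recursive_sum(lst=[12, 21])
            recursive_sum(lst=[21])
              recursive_sum(lst=[])
              -> return 0
            -> return 21
          -> return 33
        -> return 34
      -> return 53
    -> return 74
  -> return 85
-> return 118

Final answer: 118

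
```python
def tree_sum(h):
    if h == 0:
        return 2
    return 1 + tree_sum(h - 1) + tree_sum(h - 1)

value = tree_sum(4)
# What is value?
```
Call trace (a repeated sub-call is expanded the first time; later identical calls just restate its return value):
tree_sum(h=4)
  tree_sum(h=3)
    tree_sum(h=2)
      tree_sum(h=1)
        tree_sum(h=0)
        -> return 2
        tree_sum(h=0)
        -> return 2
      -> return 5
      tree_sum(h=1) -> return 5  (same call as traced above)
    -> return 11
    tree_sum(h=2) -> return 11  (same call as traced above)
  -> return 23
  tree_sum(h=3) -> return 23  (same call as traced above)
-> return 47

Final answer: 47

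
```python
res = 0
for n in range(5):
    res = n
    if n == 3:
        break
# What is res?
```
Trace:
  res=0
  res=0, n=0
  res=1, n=1
  res=2, n=2
  res=3, n=3

Final answer: 3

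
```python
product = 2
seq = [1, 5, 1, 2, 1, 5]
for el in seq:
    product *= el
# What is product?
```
Trace:
  product=2
  product=2, el=1
  product=10, el=5
  product=10, el=1
  product=20, el=2
  product=20, el=1
  product=100, el=5

Final answer: 100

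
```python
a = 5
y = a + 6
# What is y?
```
Trace:
  a=5
  a=5, y=11

Final answer: 11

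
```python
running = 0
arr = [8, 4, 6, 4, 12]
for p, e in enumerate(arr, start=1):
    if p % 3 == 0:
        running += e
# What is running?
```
Trace:
  running=0
  running=0, p=1, e=8
  running=0, p=2, e=4
  running=6, p=3, e=6
  running=6, p=4, e=4
  running=6, p=5, e=12

Final answer: 6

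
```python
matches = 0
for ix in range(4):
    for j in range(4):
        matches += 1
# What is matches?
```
Trace:
  matches=0
  matches=1, ix=0, j=0
  matches=2, ix=0, j=1
  matches=3, ix=0, j=2
  matches=4, ix=0, j=3
  matches=5, ix=1, j=0
  matches=6, ix=1, j=1
  matches=7, ix=1, j=2
  matches=8, ix=1, j=3
  matches=9, ix=2, j=0
  matches=10, ix=2, j=1
  matches=11, ix=2, j=2
  matches=12, ix=2, j=3
  matches=13, ix=3, j=0
  matches=14, ix=3, j=1
  matches=15, ix=3, j=2
  matches=16, ix=3, j=3

Final answer: 16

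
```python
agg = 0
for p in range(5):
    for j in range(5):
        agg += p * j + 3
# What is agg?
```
Trace:
  agg=0
  agg=3, p=0, j=0
  agg=6, p=0, j=1
  agg=9, p=0, j=2
  agg=12, p=0, j=3
  agg=15, p=0, j=4
  agg=18, p=1, j=0
  agg=22, p=1, j=1
  agg=27, p=1, j=2
  agg=33, p=1, j=3
  agg=40, p=1, j=4
  agg=43, p=2, j=0
  agg=48, p=2, j=1
  agg=55, p=2, j=2
  agg=64, p=2, j=3
  agg=75, p=2, j=4
  agg=78, p=3, j=0
  agg=84, p=3, j=1
  agg=93, p=3, j=2
  agg=105, p=3, j=3
  agg=120, p=3, j=4
  agg=123, p=4, j=0
  agg=130, p=4, j=1
  agg=141, p=4, j=2
  agg=156, p=4, j=3
  agg=175, p=4, j=4

Final answer: 175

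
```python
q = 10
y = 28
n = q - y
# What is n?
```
Trace:
  q=10
  q=10, y=28
  q=10, y=28, n=-18

Final answer: -18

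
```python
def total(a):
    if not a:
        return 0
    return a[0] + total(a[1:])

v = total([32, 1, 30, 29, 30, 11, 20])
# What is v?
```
Call trace:
total(a=[32, 1, 30, 29, 30, 11, 20])
  total(a=[1, 30, 29, 30, 11, 20])
    total(a=[30, 29, 30, 11, 20])
      total(a=[29, 30, 11, 20])
        total(a=[30, 11, 20])
          total(a=[11, 20])
            total(a=[20])
              total(a=[])
              -> return 0
            -> return 20
          -> return 31
        -> return 61
      -> return 90
    -> return 120
  -> return 121
-> return 153

Final answer: 153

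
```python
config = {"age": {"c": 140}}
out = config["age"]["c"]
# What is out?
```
Trace:
  config={'age': {'c': 140}}
  config={'age': {'c': 140}}, out=140

Final answer: 140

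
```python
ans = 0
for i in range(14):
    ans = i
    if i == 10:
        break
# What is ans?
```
Trace:
  ans=0
  ans=0, i=0
  ans=1, i=1
  ans=2, i=2
  ans=3, i=3
  ans=4, i=4
  ans=5, i=5
  ans=6, i=6
  ans=7, i=7
  ans=8, i=8
  ans=9, i=9
  ans=10, i=10

Final answer: 10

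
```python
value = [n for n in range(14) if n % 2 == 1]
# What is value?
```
Trace:
  n=0
  n=1
  n=2
  n=3
  n=4
  n=5
  n=6
  n=7
  n=8
  n=9
  n=10
  n=11
  n=12
  n=13
  value=[1, 3, 5, 7, 9, 11, 13]

Final answer: [1, 3, 5, 7, 9, 11, 13]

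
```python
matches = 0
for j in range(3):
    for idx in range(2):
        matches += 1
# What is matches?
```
Trace:
  matches=0
  matches=1, j=0, idx=0
  matches=2, j=0, idx=1
  matches=3, j=1, idx=0
  matches=4, j=1, idx=1
  matches=5, j=2, idx=0
  matches=6, j=2, idx=1

Final answer: 6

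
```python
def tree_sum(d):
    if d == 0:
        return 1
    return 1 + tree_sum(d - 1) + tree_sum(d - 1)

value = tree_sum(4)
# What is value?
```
Call trace (a repeated sub-call is expanded the first time; later identical calls just restate its return value):
tree_sum(d=4)
  tree_sum(d=3)
    tree_sum(d=2)
      tree_sum(d=1)
        tree_sum(d=0)
        -> return 1
        tree_sum(d=0)
        -> return 1
      -> return 3
      tree_sum(d=1) -> return 3  (same call as traced above)
    -> return 7
    tree_sum(d=2) -> return 7  (same call as traced above)
  -> return 15
  tree_sum(d=3) -> return 15  (same call as traced above)
-> return 31

Final answer: 31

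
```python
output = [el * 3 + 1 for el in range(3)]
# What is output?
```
Trace:
  el=0
  el=1
  el=2
  output=[1, 4, 7]

Final answer: [1, 4, 7]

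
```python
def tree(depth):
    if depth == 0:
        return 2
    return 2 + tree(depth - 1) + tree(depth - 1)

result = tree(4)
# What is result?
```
Call trace (a repeated sub-call is expanded the first time; later identical calls just restate its return value):
tree(depth=4)
  tree(depth=3)
    tree(depth=2)
      tree(depth=1)
        tree(depth=0)
        -> return 2
        tree(depth=0)
        -> return 2
      -> return 6
      tree(depth=1) -> return 6  (same call as traced above)
    -> return 14
    tree(depth=2) -> return 14  (same call as traced above)
  -> return 30
  tree(depth=3) -> return 30  (same call as traced above)
-> return 62

Final answer: 62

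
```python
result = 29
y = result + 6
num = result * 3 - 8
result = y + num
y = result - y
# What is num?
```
Trace:
  result=29
  result=29, y=35
  result=29, y=35, num=79
  result=114, y=35, num=79
  result=114, y=79, num=79

Final answer: 79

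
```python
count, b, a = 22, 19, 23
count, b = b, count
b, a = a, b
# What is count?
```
Trace:
  count=22, b=19, a=23
  count=19, b=22, a=23
  count=19, b=23, a=22

Final answer: 19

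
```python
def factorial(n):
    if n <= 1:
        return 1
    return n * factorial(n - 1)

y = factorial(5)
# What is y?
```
Call trace:
factorial(n=5)
  factorial(n=4)
    factorial(n=3)
      factorial(n=2)
        factorial(n=1)
        -> return 1
      -> return 2
    -> return 6
  -> return 24
-> return 120

Final answer: 120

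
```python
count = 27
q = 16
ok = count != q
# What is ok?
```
Trace:
  count=27
  count=27, q=16
  count=27, q=16, ok=True

Final answer: True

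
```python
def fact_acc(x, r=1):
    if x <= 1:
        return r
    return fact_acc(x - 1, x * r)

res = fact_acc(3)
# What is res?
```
Call trace:
fact_acc(x=3, r=1)
  fact_acc(x=2, r=3)
    fact_acc(x=1, r=6)
    -> return 6
  -> return 6
-> return 6

Final answer: 6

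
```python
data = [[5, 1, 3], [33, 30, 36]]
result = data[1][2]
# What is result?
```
Trace:
  data=[[5, 1, 3], [33, 30, 36]]
  data=[[5, 1, 3], [33, 30, 36]], result=36

Final answer: 36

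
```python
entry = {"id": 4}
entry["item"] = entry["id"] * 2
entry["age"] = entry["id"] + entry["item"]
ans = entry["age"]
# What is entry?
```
Trace:
  entry={'id': 4}
  entry={'id': 4, 'item': 8}
  entry={'id': 4, 'item': 8, 'age': 12}
  entry={'id': 4, 'item': 8, 'age': 12}, ans=12

Final answer: {'id': 4, 'item': 8, 'age': 12}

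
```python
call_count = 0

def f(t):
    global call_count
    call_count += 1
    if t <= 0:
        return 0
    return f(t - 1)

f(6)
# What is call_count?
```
Call trace:
f(t=6)
  f(t=5)
    f(t=4)
      f(t=3)
        f(t=2)
          f(t=1)
            f(t=0)
            -> return 0
          -> return 0
        -> return 0
      -> return 0
    -> return 0
  -> return 0
-> return 0

call_count is incremented once per call. f is entered once for each t = 6, 5, 4, 3, 2, 1, 0 (the t <= 0 call returns without recursing), i.e. 6 + 1 calls.
call_count = 7

Final answer: 7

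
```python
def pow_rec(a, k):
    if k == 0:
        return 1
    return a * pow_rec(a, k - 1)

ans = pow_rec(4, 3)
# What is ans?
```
Call trace:
pow_rec(a=4, k=3)
  pow_rec(a=4, k=2)
    pow_rec(a=4, k=1)
      pow_rec(a=4, k=0)
      -> return 1
    -> return 4
  -> return 16
-> return 64

Final answer: 64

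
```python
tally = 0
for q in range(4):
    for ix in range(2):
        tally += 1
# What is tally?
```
Trace:
  tally=0
  tally=1, q=0, ix=0
  tally=2, q=0, ix=1
  tally=3, q=1, ix=0
  tally=4, q=1, ix=1
  tally=5, q=2, ix=0
  tally=6, q=2, ix=1
  tally=7, q=3, ix=0
  tally=8, q=3, ix=1

Final answer: 8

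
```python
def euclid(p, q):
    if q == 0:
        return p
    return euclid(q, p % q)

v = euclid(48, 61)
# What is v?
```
Call trace:
euclid(p=48, q=61)
  euclid(p=61, q=48)
    euclid(p=48, q=13)
      euclid(p=13, q=9)
        euclid(p=9, q=4)
          euclid(p=4, q=1)
            euclid(p=1, q=0)
            -> return 1
          -> return 1
        -> return 1
      -> return 1
    -> return 1
  -> return 1
-> return 1

Final answer: 1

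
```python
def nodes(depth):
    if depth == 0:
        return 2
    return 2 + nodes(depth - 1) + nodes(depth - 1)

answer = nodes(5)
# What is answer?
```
Call trace (a repeated sub-call is expanded the first time; later identical calls just restate its return value):
nodes(depth=5)
  nodes(depth=4)
    nodes(depth=3)
      nodes(depth=2)
        nodes(depth=1)
          nodes(depth=0)
          -> return 2
          nodes(depth=0)
          -> return 2
        -> return 6
        nodes(depth=1) -> return 6  (same call as traced above)
      -> return 14
      nodes(depth=2) -> return 14  (same call as traced above)
    -> return 30
    nodes(depth=3) -> return 30  (same call as traced above)
  -> return 62
  nodes(depth=4) -> return 62  (same call as traced above)
-> return 126

Final answer: 126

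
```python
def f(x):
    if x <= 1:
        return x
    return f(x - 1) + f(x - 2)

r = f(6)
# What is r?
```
Call trace (a repeated sub-call is expanded the first time; later identical calls just restate its return value):
f(x=6)
  f(x=5)
    f(x=4)
      f(x=3)
        f(x=2)
          f(x=1)
          -> return 1
          f(x=0)
          -> return 0
        -> return 1
        f(x=1)
        -> return 1
      -> return 2
      f(x=2) -> return 1  (same call as traced above)
    -> return 3
    f(x=3) -> return 2  (same call as traced above)
  -> return 5
  f(x=4) -> return 3  (same call as traced above)
-> return 8

Final answer: 8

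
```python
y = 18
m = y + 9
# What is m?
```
Trace:
  y=18
  y=18, m=27

Final answer: 27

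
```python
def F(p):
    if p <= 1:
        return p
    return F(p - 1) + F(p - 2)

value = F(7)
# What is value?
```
Call trace (a repeated sub-call is expanded the first time; later identical calls just restate its return value):
F(p=7)
  F(p=6)
    F(p=5)
      F(p=4)
        F(p=3)
          F(p=2)
            F(p=1)
            -> return 1
            F(p=0)
            -> return 0
          -> return 1
          F(p=1)
          -> return 1
        -> return 2
        F(p=2) -> return 1  (same call as traced above)
      -> return 3
      F(p=3) -> return 2  (same call as traced above)
    -> return 5
    F(p=4) -> return 3  (same call as traced above)
  -> return 8
  F(p=5) -> return 5  (same call as traced above)
-> return 13

Final answer: 13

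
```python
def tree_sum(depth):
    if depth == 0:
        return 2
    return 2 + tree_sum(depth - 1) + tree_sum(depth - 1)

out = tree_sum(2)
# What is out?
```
Call trace (a repeated sub-call is expanded the first time; later identical calls just restate its return value):
tree_sum(depth=2)
  tree_sum(depth=1)
    tree_sum(depth=0)
    -> return 2
    tree_sum(depth=0)
    -> return 2
  -> return 6
  tree_sum(depth=1) -> return 6  (same call as traced above)
-> return 14

Final answer: 14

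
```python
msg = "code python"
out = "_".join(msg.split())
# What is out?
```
Trace:
  msg='code python'
  msg='code python', out='code_python'

Final answer: 'code_python'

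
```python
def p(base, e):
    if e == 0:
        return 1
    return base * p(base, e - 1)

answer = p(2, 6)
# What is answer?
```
Call trace:
p(base=2, e=6)
  p(base=2, e=5)
    p(base=2, e=4)
      p(base=2, e=3)
        p(base=2, e=2)
          p(base=2, e=1)
            p(base=2, e=0)
            -> return 1
          -> return 2
        -> return 4
      -> return 8
    -> return 16
  -> return 32
-> return 64

Final answer: 64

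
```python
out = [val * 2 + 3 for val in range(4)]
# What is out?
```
Trace:
  val=0
  val=1
  val=2
  val=3
  out=[3, 5, 7, 9]

Final answer: [3, 5, 7, 9]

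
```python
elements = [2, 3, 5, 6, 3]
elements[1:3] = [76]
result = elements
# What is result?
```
Trace:
  elements=[2, 3, 5, 6, 3]
  elements=[2, 76, 6, 3]
  elements=[2, 76, 6, 3], result=[2, 76, 6, 3]

Final answer: [2, 76, 6, 3]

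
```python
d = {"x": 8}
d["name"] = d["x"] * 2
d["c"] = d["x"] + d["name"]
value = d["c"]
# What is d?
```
Trace:
  d={'x': 8}
  d={'x': 8, 'name': 16}
  d={'x': 8, 'name': 16, 'c': 24}
  d={'x': 8, 'name': 16, 'c': 24}, value=24

Final answer: {'x': 8, 'name': 16, 'c': 24}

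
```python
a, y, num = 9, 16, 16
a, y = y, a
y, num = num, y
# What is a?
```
Trace:
  a=9, y=16, num=16
  a=16, y=9, num=16
  a=16, y=16, num=9

Final answer: 16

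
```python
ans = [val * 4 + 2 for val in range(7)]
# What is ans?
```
Trace:
  val=0
  val=1
  val=2
  val=3
  val=4
  val=5
  val=6
  ans=[2, 6, 10, 14, 18, 22, 26]

Final answer: [2, 6, 10, 14, 18, 22, 26]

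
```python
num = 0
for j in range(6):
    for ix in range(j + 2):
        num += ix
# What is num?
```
Trace:
  num=0
  num=0, j=0, ix=0
  num=1, j=0, ix=1
  num=1, j=1, ix=0
  num=2, j=1, ix=1
  num=4, j=1, ix=2
  num=4, j=2, ix=0
  num=5, j=2, ix=1
  num=7, j=2, ix=2
  num=10, j=2, ix=3
  num=10, j=3, ix=0
  num=11, j=3, ix=1
  num=13, j=3, ix=2
  num=16, j=3, ix=3
  num=20, j=3, ix=4
  num=20, j=4, ix=0
  num=21, j=4, ix=1
  num=23, j=4, ix=2
  num=26, j=4, ix=3
  num=30, j=4, ix=4
  num=35, j=4, ix=5
  num=35, j=5, ix=0
  num=36, j=5, ix=1
  num=38, j=5, ix=2
  num=41, j=5, ix=3
  num=45, j=5, ix=4
  num=50, j=5, ix=5
  num=56, j=5, ix=6

Final answer: 56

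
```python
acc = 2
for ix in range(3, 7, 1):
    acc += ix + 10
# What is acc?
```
Trace:
  acc=2
  acc=15, ix=3
  acc=29, ix=4
  acc=44, ix=5
  acc=60, ix=6

Final answer: 60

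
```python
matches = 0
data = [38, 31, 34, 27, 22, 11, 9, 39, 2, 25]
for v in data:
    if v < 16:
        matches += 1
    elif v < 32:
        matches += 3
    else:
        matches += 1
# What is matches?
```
Trace:
  matches=0
  matches=1, v=38
  matches=4, v=31
  matches=5, v=34
  matches=8, v=27
  matches=11, v=22
  matches=12, v=11
  matches=13, v=9
  matches=14, v=39
  matches=15, v=2
  matches=18, v=25

Final answer: 18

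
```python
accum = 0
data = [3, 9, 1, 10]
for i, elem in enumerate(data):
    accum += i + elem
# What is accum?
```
Trace:
  accum=0
  accum=3, i=0, elem=3
  accum=13, i=1, elem=9
  accum=16, i=2, elem=1
  accum=29, i=3, elem=10

Final answer: 29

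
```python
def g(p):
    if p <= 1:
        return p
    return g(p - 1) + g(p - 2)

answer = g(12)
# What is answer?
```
Call trace (a repeated sub-call is expanded the first time; later identical calls just restate its return value):
g(p=12)
  g(p=11)
    g(p=10)
      g(p=9)
        g(p=8)
          g(p=7)
            g(p=6)
              g(p=5)
                g(p=4)
                  g(p=3)
                    g(p=2)
                      g(p=1)
                      -> return 1
                      g(p=0)
                      -> return 0
                    -> return 1
                    g(p=1)
                    -> return 1
                  -> return 2
                  g(p=2) -> return 1  (same call as traced above)
                -> return 3
                g(p=3) -> return 2  (same call as traced above)
              -> return 5
              g(p=4) -> return 3  (same call as traced above)
            -> return 8
            g(p=5) -> return 5  (same call as traced above)
          -> return 13
          g(p=6) -> return 8  (same call as traced above)
        -> return 21
        g(p=7) -> return 13  (same call as traced above)
      -> return 34
      g(p=8) -> return 21  (same call as traced above)
    -> return 55
    g(p=9) -> return 34  (same call as traced above)
  -> return 89
  g(p=10) -> return 55  (same call as traced above)
-> return 144

Final answer: 144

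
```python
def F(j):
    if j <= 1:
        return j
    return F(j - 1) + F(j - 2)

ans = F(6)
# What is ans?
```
Call trace (a repeated sub-call is expanded the first time; later identical calls just restate its return value):
F(j=6)
  F(j=5)
    F(j=4)
      F(j=3)
        F(j=2)
          F(j=1)
          -> return 1
          F(j=0)
          -> return 0
        -> return 1
        F(j=1)
        -> return 1
      -> return 2
      F(j=2) -> return 1  (same call as traced above)
    -> return 3
    F(j=3) -> return 2  (same call as traced above)
  -> return 5
  F(j=4) -> return 3  (same call as traced above)
-> return 8

Final answer: 8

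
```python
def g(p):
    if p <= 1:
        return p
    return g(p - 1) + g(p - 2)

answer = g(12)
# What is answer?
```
Call trace (a repeated sub-call is expanded the first time; later identical calls just restate its return value):
g(p=12)
  g(p=11)
    g(p=10)
      g(p=9)
        g(p=8)
          g(p=7)
            g(p=6)
              g(p=5)
                g(p=4)
                  g(p=3)
                    g(p=2)
                      g(p=1)
                      -> return 1
                      g(p=0)
                      -> return 0
                    -> return 1
                    g(p=1)
                    -> return 1
                  -> return 2
                  g(p=2) -> return 1  (same call as traced above)
                -> return 3
                g(p=3) -> return 2  (same call as traced above)
              -> return 5
              g(p=4) -> return 3  (same call as traced above)
            -> return 8
            g(p=5) -> return 5  (same call as traced above)
          -> return 13
          g(p=6) -> return 8  (same call as traced above)
        -> return 21
        g(p=7) -> return 13  (same call as traced above)
      -> return 34
      g(p=8) -> return 21  (same call as traced above)
    -> return 55
    g(p=9) -> return 34  (same call as traced above)
  -> return 89
  g(p=10) -> return 55  (same call as traced above)
-> return 144

Final answer: 144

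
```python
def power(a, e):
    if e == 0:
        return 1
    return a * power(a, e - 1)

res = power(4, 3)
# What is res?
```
Call trace:
power(a=4, e=3)
  power(a=4, e=2)
    power(a=4, e=1)
      power(a=4, e=0)
      -> return 1
    -> return 4
  -> return 16
-> return 64

Final answer: 64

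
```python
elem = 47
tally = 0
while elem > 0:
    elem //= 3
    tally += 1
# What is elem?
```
Trace:
  elem=47
  elem=47, tally=0
  elem=15, tally=1
  elem=5, tally=2
  elem=1, tally=3
  elem=0, tally=4

Final answer: 0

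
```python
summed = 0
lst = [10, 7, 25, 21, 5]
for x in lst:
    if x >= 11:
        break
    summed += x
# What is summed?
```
Trace:
  summed=0
  summed=10, x=10
  summed=17, x=7
  summed=17, x=25

Final answer: 17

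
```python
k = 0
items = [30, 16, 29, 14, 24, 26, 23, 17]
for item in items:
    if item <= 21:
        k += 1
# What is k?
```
Trace:
  k=0
  k=0, item=30
  k=1, item=16
  k=1, item=29
  k=2, item=14
  k=2, item=24
  k=2, item=26
  k=2, item=23
  k=3, item=17

Final answer: 3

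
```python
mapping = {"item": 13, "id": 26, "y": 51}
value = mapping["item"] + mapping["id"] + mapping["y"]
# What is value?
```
Trace:
  mapping={'item': 13, 'id': 26, 'y': 51}
  mapping={'item': 13, 'id': 26, 'y': 51}, value=90

Final answer: 90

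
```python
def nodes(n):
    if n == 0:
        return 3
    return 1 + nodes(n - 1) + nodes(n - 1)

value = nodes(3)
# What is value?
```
Call trace (a repeated sub-call is expanded the first time; later identical calls just restate its return value):
nodes(n=3)
  nodes(n=2)
    nodes(n=1)
      nodes(n=0)
      -> return 3
      nodes(n=0)
      -> return 3
    -> return 7
    nodes(n=1) -> return 7  (same call as traced above)
  -> return 15
  nodes(n=2) -> return 15  (same call as traced above)
-> return 31

Final answer: 31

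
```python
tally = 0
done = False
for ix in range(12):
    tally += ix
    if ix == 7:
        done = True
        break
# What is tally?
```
Trace:
  tally=0
  tally=0, done=False
  tally=0, done=False, ix=0
  tally=1, done=False, ix=1
  tally=3, done=False, ix=2
  tally=6, done=False, ix=3
  tally=10, done=False, ix=4
  tally=15, done=False, ix=5
  tally=21, done=False, ix=6
  tally=28, done=True, ix=7

Final answer: 28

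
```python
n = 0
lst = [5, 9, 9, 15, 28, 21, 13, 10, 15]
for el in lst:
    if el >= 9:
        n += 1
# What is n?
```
Trace:
  n=0
  n=0, el=5
  n=1, el=9
  n=2, el=9
  n=3, el=15
  n=4, el=28
  n=5, el=21
  n=6, el=13
  n=7, el=10
  n=8, el=15

Final answer: 8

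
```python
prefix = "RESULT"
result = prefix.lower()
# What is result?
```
Trace:
  prefix='RESULT'
  prefix='RESULT', result='result'

Final answer: 'result'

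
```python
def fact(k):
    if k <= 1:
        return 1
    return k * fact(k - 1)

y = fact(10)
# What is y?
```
Call trace:
fact(k=10)
  fact(k=9)
    fact(k=8)
      fact(k=7)
        fact(k=6)
          fact(k=5)
            fact(k=4)
              fact(k=3)
                fact(k=2)
                  fact(k=1)
                  -> return 1
                -> return 2
              -> return 6
            -> return 24
          -> return 120
        -> return 720
      -> return 5040
    -> return 40320
  -> return 362880
-> return 3628800

Final answer: 3628800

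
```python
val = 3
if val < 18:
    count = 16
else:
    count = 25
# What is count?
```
Trace:
  val=3
  val=3, count=16

Final answer: 16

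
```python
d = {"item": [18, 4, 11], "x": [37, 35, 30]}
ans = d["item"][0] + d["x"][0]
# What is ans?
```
Trace:
  d={'item': [18, 4, 11], 'x': [37, 35, 30]}
  d={'item': [18, 4, 11], 'x': [37, 35, 30]}, ans=55

Final answer: 55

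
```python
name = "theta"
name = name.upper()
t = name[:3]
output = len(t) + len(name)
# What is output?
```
Trace:
  name='theta'
  name='THETA'
  name='THETA', t='THE'
  name='THETA', t='THE', output=8

Final answer: 8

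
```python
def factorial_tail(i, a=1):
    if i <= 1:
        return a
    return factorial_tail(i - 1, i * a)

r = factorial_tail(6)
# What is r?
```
Call trace:
factorial_tail(i=6, a=1)
  factorial_tail(i=5, a=6)
    factorial_tail(i=4, a=30)
      factorial_tail(i=3, a=120)
        factorial_tail(i=2, a=360)
          factorial_tail(i=1, a=720)
          -> return 720
        -> return 720
      -> return 720
    -> return 720
  -> return 720
-> return 720

Final answer: 720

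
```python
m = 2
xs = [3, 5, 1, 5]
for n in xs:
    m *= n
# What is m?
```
Trace:
  m=2
  m=6, n=3
  m=30, n=5
  m=30, n=1
  m=150, n=5

Final answer: 150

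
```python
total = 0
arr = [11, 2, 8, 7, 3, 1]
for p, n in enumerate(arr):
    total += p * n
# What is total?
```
Trace:
  total=0
  total=0, p=0, n=11
  total=2, p=1, n=2
  total=18, p=2, n=8
  total=39, p=3, n=7
  total=51, p=4, n=3
  total=56, p=5, n=1

Final answer: 56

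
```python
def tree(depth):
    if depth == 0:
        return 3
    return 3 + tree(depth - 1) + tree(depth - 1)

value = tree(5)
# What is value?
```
Call trace (a repeated sub-call is expanded the first time; later identical calls just restate its return value):
tree(depth=5)
  tree(depth=4)
    tree(depth=3)
      tree(depth=2)
        tree(depth=1)
          tree(depth=0)
          -> return 3
          tree(depth=0)
          -> return 3
        -> return 9
        tree(depth=1) -> return 9  (same call as traced above)
      -> return 21
      tree(depth=2) -> return 21  (same call as traced above)
    -> return 45
    tree(depth=3) -> return 45  (same call as traced above)
  -> return 93
  tree(depth=4) -> return 93  (same call as traced above)
-> return 189

Final answer: 189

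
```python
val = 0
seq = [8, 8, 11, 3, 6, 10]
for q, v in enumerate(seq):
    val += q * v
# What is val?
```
Trace:
  val=0
  val=0, q=0, v=8
  val=8, q=1, v=8
  val=30, q=2, v=11
  val=39, q=3, v=3
  val=63, q=4, v=6
  val=113, q=5, v=10

Final answer: 113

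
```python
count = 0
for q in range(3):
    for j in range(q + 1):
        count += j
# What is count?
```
Trace:
  count=0
  count=0, q=0, j=0
  count=0, q=1, j=0
  count=1, q=1, j=1
  count=1, q=2, j=0
  count=2, q=2, j=1
  count=4, q=2, j=2

Final answer: 4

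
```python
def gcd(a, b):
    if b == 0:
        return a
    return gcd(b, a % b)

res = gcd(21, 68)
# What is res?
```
Call trace:
gcd(a=21, b=68)
  gcd(a=68, b=21)
    gcd(a=21, b=5)
      gcd(a=5, b=1)
        gcd(a=1, b=0)
        -> return 1
      -> return 1
    -> return 1
  -> return 1
-> return 1

Final answer: 1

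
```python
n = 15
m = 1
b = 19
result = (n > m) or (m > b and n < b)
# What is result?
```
Trace:
  n=15
  n=15, m=1
  n=15, m=1, b=19
  n=15, m=1, b=19, result=True

Final answer: True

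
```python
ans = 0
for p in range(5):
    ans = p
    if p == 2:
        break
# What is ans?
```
Trace:
  ans=0
  ans=0, p=0
  ans=1, p=1
  ans=2, p=2

Final answer: 2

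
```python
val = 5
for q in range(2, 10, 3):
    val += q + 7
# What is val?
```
Trace:
  val=5
  val=14, q=2
  val=26, q=5
  val=41, q=8

Final answer: 41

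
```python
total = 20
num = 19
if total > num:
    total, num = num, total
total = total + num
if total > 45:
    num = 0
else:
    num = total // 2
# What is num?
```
Trace:
  total=20
  total=20, num=19
  total=19, num=20
  total=39, num=20
  total=39, num=19

Final answer: 19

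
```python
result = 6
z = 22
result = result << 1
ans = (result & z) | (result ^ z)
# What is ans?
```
Trace:
  result=6
  result=6, z=22
  result=12, z=22
  result=12, z=22, ans=30

Final answer: 30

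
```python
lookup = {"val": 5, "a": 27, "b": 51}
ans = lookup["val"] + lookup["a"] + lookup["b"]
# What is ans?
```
Trace:
  lookup={'val': 5, 'a': 27, 'b': 51}
  lookup={'val': 5, 'a': 27, 'b': 51}, ans=83

Final answer: 83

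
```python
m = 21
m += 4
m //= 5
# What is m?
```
Trace:
  m=21
  m=25
  m=5

Final answer: 5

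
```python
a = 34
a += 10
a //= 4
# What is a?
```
Trace:
  a=34
  a=44
  a=11

Final answer: 11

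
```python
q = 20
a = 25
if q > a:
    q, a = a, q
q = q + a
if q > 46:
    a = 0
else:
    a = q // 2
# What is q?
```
Trace:
  q=20
  q=20, a=25
  q=20, a=25
  q=45, a=25
  q=45, a=22

Final answer: 45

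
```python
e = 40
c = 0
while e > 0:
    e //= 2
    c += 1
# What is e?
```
Trace:
  e=40
  e=40, c=0
  e=20, c=1
  e=10, c=2
  e=5, c=3
  e=2, c=4
  e=1, c=5
  e=0, c=6

Final answer: 0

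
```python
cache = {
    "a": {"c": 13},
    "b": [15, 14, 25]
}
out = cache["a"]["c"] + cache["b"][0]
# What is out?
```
Trace:
  cache={'a': {'c': 13}, 'b': [15, 14, 25]}
  cache={'a': {'c': 13}, 'b': [15, 14, 25]}, out=28

Final answer: 28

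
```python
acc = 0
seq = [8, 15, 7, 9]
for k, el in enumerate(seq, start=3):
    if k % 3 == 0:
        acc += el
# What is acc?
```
Trace:
  acc=0
  acc=8, k=3, el=8
  acc=8, k=4, el=15
  acc=8, k=5, el=7
  acc=17, k=6, el=9

Final answer: 17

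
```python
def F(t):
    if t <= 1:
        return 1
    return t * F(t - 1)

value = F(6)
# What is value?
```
Call trace:
F(t=6)
  F(t=5)
    F(t=4)
      F(t=3)
        F(t=2)
          F(t=1)
          -> return 1
        -> return 2
      -> return 6
    -> return 24
  -> return 120
-> return 720

Final answer: 720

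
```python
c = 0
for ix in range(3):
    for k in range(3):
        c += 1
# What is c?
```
Trace:
  c=0
  c=1, ix=0, k=0
  c=2, ix=0, k=1
  c=3, ix=0, k=2
  c=4, ix=1, k=0
  c=5, ix=1, k=1
  c=6, ix=1, k=2
  c=7, ix=2, k=0
  c=8, ix=2, k=1
  c=9, ix=2, k=2

Final answer: 9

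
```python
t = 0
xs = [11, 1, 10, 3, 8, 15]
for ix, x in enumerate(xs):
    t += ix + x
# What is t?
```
Trace:
  t=0
  t=11, ix=0, x=11
  t=13, ix=1, x=1
  t=25, ix=2, x=10
  t=31, ix=3, x=3
  t=43, ix=4, x=8
  t=63, ix=5, x=15

Final answer: 63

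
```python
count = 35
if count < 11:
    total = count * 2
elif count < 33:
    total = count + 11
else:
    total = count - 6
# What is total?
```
Trace:
  count=35
  count=35, total=29

Final answer: 29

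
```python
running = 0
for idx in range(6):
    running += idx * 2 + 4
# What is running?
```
Trace:
  running=0
  running=4, idx=0
  running=10, idx=1
  running=18, idx=2
  running=28, idx=3
  running=40, idx=4
  running=54, idx=5

Final answer: 54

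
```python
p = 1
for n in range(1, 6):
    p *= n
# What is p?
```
Trace:
  p=1
  p=1, n=1
  p=2, n=2
  p=6, n=3
  p=24, n=4
  p=120, n=5

Final answer: 120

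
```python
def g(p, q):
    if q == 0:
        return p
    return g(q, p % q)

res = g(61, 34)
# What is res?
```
Call trace:
g(p=61, q=34)
  g(p=34, q=27)
    g(p=27, q=7)
      g(p=7, q=6)
        g(p=6, q=1)
          g(p=1, q=0)
          -> return 1
        -> return 1
      -> return 1
    -> return 1
  -> return 1
-> return 1

Final answer: 1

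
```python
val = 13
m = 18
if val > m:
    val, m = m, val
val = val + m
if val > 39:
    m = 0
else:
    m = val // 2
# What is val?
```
Trace:
  val=13
  val=13, m=18
  val=13, m=18
  val=31, m=18
  val=31, m=15

Final answer: 31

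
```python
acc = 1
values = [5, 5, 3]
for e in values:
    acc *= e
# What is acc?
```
Trace:
  acc=1
  acc=5, e=5
  acc=25, e=5
  acc=75, e=3

Final answer: 75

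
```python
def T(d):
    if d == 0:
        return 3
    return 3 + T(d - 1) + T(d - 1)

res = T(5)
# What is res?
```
Call trace (a repeated sub-call is expanded the first time; later identical calls just restate its return value):
T(d=5)
  T(d=4)
    T(d=3)
      T(d=2)
        T(d=1)
          T(d=0)
          -> return 3
          T(d=0)
          -> return 3
        -> return 9
        T(d=1) -> return 9  (same call as traced above)
      -> return 21
      T(d=2) -> return 21  (same call as traced above)
    -> return 45
    T(d=3) -> return 45  (same call as traced above)
  -> return 93
  T(d=4) -> return 93  (same call as traced above)
-> return 189

Final answer: 189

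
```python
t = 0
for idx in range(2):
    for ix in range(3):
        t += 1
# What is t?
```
Trace:
  t=0
  t=1, idx=0, ix=0
  t=2, idx=0, ix=1
  t=3, idx=0, ix=2
  t=4, idx=1, ix=0
  t=5, idx=1, ix=1
  t=6, idx=1, ix=2

Final answer: 6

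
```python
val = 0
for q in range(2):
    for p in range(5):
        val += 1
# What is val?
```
Trace:
  val=0
  val=1, q=0, p=0
  val=2, q=0, p=1
  val=3, q=0, p=2
  val=4, q=0, p=3
  val=5, q=0, p=4
  val=6, q=1, p=0
  val=7, q=1, p=1
  val=8, q=1, p=2
  val=9, q=1, p=3
  val=10, q=1, p=4

Final answer: 10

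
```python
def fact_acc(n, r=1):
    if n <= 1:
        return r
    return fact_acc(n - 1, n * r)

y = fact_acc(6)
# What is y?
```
Call trace:
fact_acc(n=6, r=1)
  fact_acc(n=5, r=6)
    fact_acc(n=4, r=30)
      fact_acc(n=3, r=120)
        fact_acc(n=2, r=360)
          fact_acc(n=1, r=720)
          -> return 720
        -> return 720
      -> return 720
    -> return 720
  -> return 720
-> return 720

Final answer: 720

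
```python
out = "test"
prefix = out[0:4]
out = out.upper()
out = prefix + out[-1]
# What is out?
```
Trace:
  out='test'
  out='test', prefix='test'
  out='TEST', prefix='test'
  out='testT', prefix='test'

Final answer: 'testT'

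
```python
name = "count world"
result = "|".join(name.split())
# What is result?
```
Trace:
  name='count world'
  name='count world', result='count|world'

Final answer: 'count|world'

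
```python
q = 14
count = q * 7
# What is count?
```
Trace:
  q=14
  q=14, count=98

Final answer: 98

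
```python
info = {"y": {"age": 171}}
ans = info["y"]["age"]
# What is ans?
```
Trace:
  info={'y': {'age': 171}}
  info={'y': {'age': 171}}, ans=171

Final answer: 171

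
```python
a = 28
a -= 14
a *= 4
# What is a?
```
Trace:
  a=28
  a=14
  a=56

Final answer: 56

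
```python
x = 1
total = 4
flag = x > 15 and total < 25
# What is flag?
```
Trace:
  x=1
  x=1, total=4
  x=1, total=4, flag=False

Final answer: False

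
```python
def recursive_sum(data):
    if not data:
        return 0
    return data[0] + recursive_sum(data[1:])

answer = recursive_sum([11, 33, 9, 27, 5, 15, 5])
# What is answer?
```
Call trace:
recursive_sum(data=[11, 33, 9, 27, 5, 15, 5])
  recursive_sum(data=[33, 9, 27, 5, 15, 5])
    recursive_sum(data=[9, 27, 5, 15, 5])
      recursive_sum(data=[27, 5, 15, 5])
        recursive_sum(data=[5, 15, 5])
          recursive_sum(data=[15, 5])
            recursive_sum(data=[5])
              recursive_sum(data=[])
              -> return 0
            -> return 5
          -> return 20
        -> return 25
      -> return 52
    -> return 61
  -> return 94
-> return 105

Final answer: 105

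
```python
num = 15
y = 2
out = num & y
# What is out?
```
Trace:
  num=15
  num=15, y=2
  num=15, y=2, out=2

Final answer: 2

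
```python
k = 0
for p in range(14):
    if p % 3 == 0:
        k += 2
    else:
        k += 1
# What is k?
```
Trace:
  k=0
  k=2, p=0
  k=3, p=1
  k=4, p=2
  k=6, p=3
  k=7, p=4
  k=8, p=5
  k=10, p=6
  k=11, p=7
  k=12, p=8
  k=14, p=9
  k=15, p=10
  k=16, p=11
  k=18, p=12
  k=19, p=13

Final answer: 19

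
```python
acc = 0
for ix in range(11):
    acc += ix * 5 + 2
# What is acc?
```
Trace:
  acc=0
  acc=2, ix=0
  acc=9, ix=1
  acc=21, ix=2
  acc=38, ix=3
  acc=60, ix=4
  acc=87, ix=5
  acc=119, ix=6
  acc=156, ix=7
  acc=198, ix=8
  acc=245, ix=9
  acc=297, ix=10

Final answer: 297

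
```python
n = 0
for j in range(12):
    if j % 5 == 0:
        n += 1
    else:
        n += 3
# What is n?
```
Trace:
  n=0
  n=1, j=0
  n=4, j=1
  n=7, j=2
  n=10, j=3
  n=13, j=4
  n=14, j=5
  n=17, j=6
  n=20, j=7
  n=23, j=8
  n=26, j=9
  n=27, j=10
  n=30, j=11

Final answer: 30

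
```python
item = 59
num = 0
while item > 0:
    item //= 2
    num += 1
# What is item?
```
Trace:
  item=59
  item=59, num=0
  item=29, num=1
  item=14, num=2
  item=7, num=3
  item=3, num=4
  item=1, num=5
  item=0, num=6

Final answer: 0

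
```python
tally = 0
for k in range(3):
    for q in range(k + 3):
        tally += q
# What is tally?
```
Trace:
  tally=0
  tally=0, k=0, q=0
  tally=1, k=0, q=1
  tally=3, k=0, q=2
  tally=3, k=1, q=0
  tally=4, k=1, q=1
  tally=6, k=1, q=2
  tally=9, k=1, q=3
  tally=9, k=2, q=0
  tally=10, k=2, q=1
  tally=12, k=2, q=2
  tally=15, k=2, q=3
  tally=19, k=2, q=4

Final answer: 19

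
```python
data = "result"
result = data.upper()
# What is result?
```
Trace:
  data='result'
  data='result', result='RESULT'

Final answer: 'RESULT'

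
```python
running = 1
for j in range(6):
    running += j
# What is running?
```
Trace:
  running=1
  running=1, j=0
  running=2, j=1
  running=4, j=2
  running=7, j=3
  running=11, j=4
  running=16, j=5

Final answer: 16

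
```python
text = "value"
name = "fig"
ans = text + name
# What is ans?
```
Trace:
  text='value'
  text='value', name='fig'
  text='value', name='fig', ans='valuefig'

Final answer: 'valuefig'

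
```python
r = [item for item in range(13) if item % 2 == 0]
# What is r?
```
Trace:
  item=0
  item=1
  item=2
  item=3
  item=4
  item=5
  item=6
  item=7
  item=8
  item=9
  item=10
  item=11
  item=12
  r=[0, 2, 4, 6, 8, 10, 12]

Final answer: [0, 2, 4, 6, 8, 10, 12]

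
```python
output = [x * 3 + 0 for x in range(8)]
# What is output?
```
Trace:
  x=0
  x=1
  x=2
  x=3
  x=4
  x=5
  x=6
  x=7
  output=[0, 3, 6, 9, 12, 15, 18, 21]

Final answer: [0, 3, 6, 9, 12, 15, 18, 21]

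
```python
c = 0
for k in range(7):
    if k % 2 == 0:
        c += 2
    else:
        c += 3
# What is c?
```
Trace:
  c=0
  c=2, k=0
  c=5, k=1
  c=7, k=2
  c=10, k=3
  c=12, k=4
  c=15, k=5
  c=17, k=6

Final answer: 17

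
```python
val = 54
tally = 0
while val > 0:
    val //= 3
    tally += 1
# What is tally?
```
Trace:
  val=54
  val=54, tally=0
  val=18, tally=1
  val=6, tally=2
  val=2, tally=3
  val=0, tally=4

Final answer: 4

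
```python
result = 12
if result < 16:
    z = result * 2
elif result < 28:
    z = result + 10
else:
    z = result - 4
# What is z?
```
Trace:
  result=12
  result=12, z=24

Final answer: 24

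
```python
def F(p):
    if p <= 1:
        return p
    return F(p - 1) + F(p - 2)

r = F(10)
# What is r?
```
Call trace (a repeated sub-call is expanded the first time; later identical calls just restate its return value):
F(p=10)
  F(p=9)
    F(p=8)
      F(p=7)
        F(p=6)
          F(p=5)
            F(p=4)
              F(p=3)
                F(p=2)
                  F(p=1)
                  -> return 1
                  F(p=0)
                  -> return 0
                -> return 1
                F(p=1)
                -> return 1
              -> return 2
              F(p=2) -> return 1  (same call as traced above)
            -> return 3
            F(p=3) -> return 2  (same call as traced above)
          -> return 5
          F(p=4) -> return 3  (same call as traced above)
        -> return 8
        F(p=5) -> return 5  (same call as traced above)
      -> return 13
      F(p=6) -> return 8  (same call as traced above)
    -> return 21
    F(p=7) -> return 13  (same call as traced above)
  -> return 34
  F(p=8) -> return 21  (same call as traced above)
-> return 55

Final answer: 55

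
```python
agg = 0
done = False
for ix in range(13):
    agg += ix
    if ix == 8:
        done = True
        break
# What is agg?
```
Trace:
  agg=0
  agg=0, done=False
  agg=0, done=False, ix=0
  agg=1, done=False, ix=1
  agg=3, done=False, ix=2
  agg=6, done=False, ix=3
  agg=10, done=False, ix=4
  agg=15, done=False, ix=5
  agg=21, done=False, ix=6
  agg=28, done=False, ix=7
  agg=36, done=True, ix=8

Final answer: 36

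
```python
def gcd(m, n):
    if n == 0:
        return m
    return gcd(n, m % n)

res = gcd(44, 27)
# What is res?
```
Call trace:
gcd(m=44, n=27)
  gcd(m=27, n=17)
    gcd(m=17, n=10)
      gcd(m=10, n=7)
        gcd(m=7, n=3)
          gcd(m=3, n=1)
            gcd(m=1, n=0)
            -> return 1
          -> return 1
        -> return 1
      -> return 1
    -> return 1
  -> return 1
-> return 1

Final answer: 1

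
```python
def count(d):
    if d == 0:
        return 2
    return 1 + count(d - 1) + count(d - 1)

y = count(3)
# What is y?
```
Call trace (a repeated sub-call is expanded the first time; later identical calls just restate its return value):
count(d=3)
  count(d=2)
    count(d=1)
      count(d=0)
      -> return 2
      count(d=0)
      -> return 2
    -> return 5
    count(d=1) -> return 5  (same call as traced above)
  -> return 11
  count(d=2) -> return 11  (same call as traced above)
-> return 23

Final answer: 23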